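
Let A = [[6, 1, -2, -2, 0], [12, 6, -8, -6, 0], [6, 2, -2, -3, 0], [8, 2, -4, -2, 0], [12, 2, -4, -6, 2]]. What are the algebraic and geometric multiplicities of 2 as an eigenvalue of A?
The characteristic polynomial is (x - 2)^5, so the factor x - 2 appears with exponent 5: the algebraic multiplicity is 5.

rank(A - 2I) = 2, so the eigenspace has dimension 5 - 2 = 3: the geometric multiplicity is 3.

Since 3 < 5, A is not diagonalizable.

algebraic multiplicity 5, geometric multiplicity 3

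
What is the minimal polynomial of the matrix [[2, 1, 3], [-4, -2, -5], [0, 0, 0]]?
The characteristic polynomial factors as x^3. The minimal polynomial is ∏(x - λ)^{k_λ} where k_λ is the size of the largest Jordan block at λ.

For λ = 0: rank(A) = 2, and the largest Jordan block has size 3 (the smallest k with rank(A^k) = rank(A^(k+1))).

So m_A(x) = x^3.

m_A(x) = x^3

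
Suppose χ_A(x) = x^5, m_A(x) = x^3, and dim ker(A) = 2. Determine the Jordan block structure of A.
Jordan blocks: (0, 3), (0, 2)

λ = 0: algebraic multiplicity 5 (exponent in χ_A), largest block size 3 (exponent in m_A), 2 blocks (geometric multiplicity). These force block sizes [3, 2].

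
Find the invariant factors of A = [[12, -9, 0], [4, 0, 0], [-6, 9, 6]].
The Jordan structure of A has elementary divisors (x - 6)^2, (x - 6). Arranging the block sizes at each eigenvalue in decreasing order and taking row products gives the invariant factors.

Invariant factors (smallest first, each dividing the next): x - 6, (x - 6)^2.

Check: the last factor (x - 6)^2 is the minimal polynomial, and the product (x - 6)^3 is the characteristic polynomial.

x - 6, (x - 6)^2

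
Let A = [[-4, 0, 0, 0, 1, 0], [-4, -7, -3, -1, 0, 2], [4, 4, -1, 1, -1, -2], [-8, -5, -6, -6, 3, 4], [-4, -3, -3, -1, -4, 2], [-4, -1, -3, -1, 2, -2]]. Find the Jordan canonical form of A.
The characteristic polynomial is det(xI - A) = (x + 4)^6, so the eigenvalues are -4 (algebraic multiplicity 6).

For λ = -4: rank(A + 4I) = 3, rank((A + 4I)^2) = 1, rank((A + 4I)^3) = 0. The eigenspace has dimension 6 - 3 = 3, so there are 3 Jordan blocks; the rank sequence gives block sizes [3, 2, 1].

Assembling the blocks gives the Jordan form J above.

J = [[-4, 1, 0, 0, 0, 0], [0, -4, 1, 0, 0, 0], [0, 0, -4, 0, 0, 0], [0, 0, 0, -4, 1, 0], [0, 0, 0, 0, -4, 0], [0, 0, 0, 0, 0, -4]]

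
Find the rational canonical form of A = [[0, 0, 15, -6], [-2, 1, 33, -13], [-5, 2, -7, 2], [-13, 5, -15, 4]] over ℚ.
R = [[0, 3, 0, 0], [1, -1, 0, 0], [0, 0, 0, 3], [0, 0, 1, -1]]

The invariant factors of A (the non-unit diagonal entries of the Smith normal form of xI - A over ℚ[x]) are x^2 + x - 3, x^2 + x - 3, each dividing the next. The characteristic polynomial is their product, (x^2 + x - 3)^2.

The rational canonical form is the block-diagonal matrix of companion matrices C(f_i):
R = [[0, 3, 0, 0], [1, -1, 0, 0], [0, 0, 0, 3], [0, 0, 1, -1]].

Note the characteristic polynomial does not split into linear factors over ℚ, so A has no Jordan form over ℚ; the rational canonical form exists over any field.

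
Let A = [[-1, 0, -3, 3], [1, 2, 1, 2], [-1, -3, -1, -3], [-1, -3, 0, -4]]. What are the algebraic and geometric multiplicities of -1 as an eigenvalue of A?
The characteristic polynomial is (x + 1)^4, so the factor x + 1 appears with exponent 4: the algebraic multiplicity is 4.

rank(A + I) = 2, so the eigenspace has dimension 4 - 2 = 2: the geometric multiplicity is 2.

Since 2 < 4, A is not diagonalizable.

algebraic multiplicity 4, geometric multiplicity 2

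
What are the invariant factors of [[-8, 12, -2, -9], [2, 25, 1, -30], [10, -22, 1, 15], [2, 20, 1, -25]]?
The Jordan structure of A has elementary divisors (x + 4)^3, (x - 5). Arranging the block sizes at each eigenvalue in decreasing order and taking row products gives the invariant factors.

Invariant factors (smallest first, each dividing the next): (x - 5)(x + 4)^3.

Check: the last factor (x - 5)(x + 4)^3 is the minimal polynomial, and the product (x - 5)(x + 4)^3 is the characteristic polynomial.

(x - 5)(x + 4)^3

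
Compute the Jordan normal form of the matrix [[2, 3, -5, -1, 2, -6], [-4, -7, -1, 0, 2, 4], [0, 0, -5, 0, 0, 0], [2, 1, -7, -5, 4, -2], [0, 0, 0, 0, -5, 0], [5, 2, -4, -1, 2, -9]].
J = [[-5, 1, 0, 0, 0, 0], [0, -5, 1, 0, 0, 0], [0, 0, -5, 0, 0, 0], [0, 0, 0, -5, 0, 0], [0, 0, 0, 0, -5, 0], [0, 0, 0, 0, 0, -4]]

The characteristic polynomial is det(xI - A) = (x + 4)(x + 5)^5, so the eigenvalues are -5 (algebraic multiplicity 5), -4 (algebraic multiplicity 1).

For λ = -5: rank(A + 5I) = 3, rank((A + 5I)^2) = 2, rank((A + 5I)^3) = 1. The eigenspace has dimension 6 - 3 = 3, so there are 3 Jordan blocks; the rank sequence gives block sizes [3, 1, 1].

For λ = -4: algebraic multiplicity 1 gives one 1×1 block.

Assembling the blocks gives the Jordan form J above.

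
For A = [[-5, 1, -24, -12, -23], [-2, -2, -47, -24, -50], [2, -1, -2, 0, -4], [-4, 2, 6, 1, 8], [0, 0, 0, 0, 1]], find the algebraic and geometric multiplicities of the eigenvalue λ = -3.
The characteristic polynomial is (x - 1)^2(x + 3)^3, so the factor x + 3 appears with exponent 3: the algebraic multiplicity is 3.

rank(A + 3I) = 4, so the eigenspace has dimension 5 - 4 = 1: the geometric multiplicity is 1.

Since 1 < 3, A is not diagonalizable.

algebraic multiplicity 3, geometric multiplicity 1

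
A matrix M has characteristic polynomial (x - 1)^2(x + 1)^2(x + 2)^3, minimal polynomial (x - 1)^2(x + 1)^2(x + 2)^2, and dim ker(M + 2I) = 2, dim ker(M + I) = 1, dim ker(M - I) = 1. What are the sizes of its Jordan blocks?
Jordan blocks: (-2, 2), (-2, 1), (-1, 2), (1, 2)

λ = -2: algebraic multiplicity 3 (exponent in χ_M), largest block size 2 (exponent in m_M), 2 blocks (geometric multiplicity). These force block sizes [2, 1].
λ = -1: algebraic multiplicity 2 (exponent in χ_M), largest block size 2 (exponent in m_M), 1 block (geometric multiplicity). This forces block sizes [2].
λ = 1: algebraic multiplicity 2 (exponent in χ_M), largest block size 2 (exponent in m_M), 1 block (geometric multiplicity). This forces block sizes [2].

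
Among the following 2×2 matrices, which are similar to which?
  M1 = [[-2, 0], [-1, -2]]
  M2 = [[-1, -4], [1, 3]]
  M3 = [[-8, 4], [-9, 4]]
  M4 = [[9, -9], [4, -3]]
Characteristic polynomials: χ_{M1} = (x + 2)^2, χ_{M2} = (x - 1)^2, χ_{M3} = (x + 2)^2, χ_{M4} = (x - 3)^2.

{M1, M3}: invariant factors (x + 2)^2.

{M2}: invariant factors (x - 1)^2.

{M4}: invariant factors (x - 3)^2.

Matrices are similar if and only if their invariant-factor lists agree; the partition into similarity classes is {M1, M3}, {M2}, {M4}.

3 classes: {M1, M3}, {M2}, {M4}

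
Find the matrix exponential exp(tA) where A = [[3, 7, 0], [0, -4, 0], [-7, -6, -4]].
A has Jordan form J = [[-4, 1, 0], [0, -4, 0], [0, 0, 3]] with A = PJP^{-1}, so e^{tA} = P e^{tJ} P^{-1}.

For a Jordan block J_k(λ), e^{tJ_k(λ)} = e^{λt} · (I + tN + t^2 N^2/2! + ... + t^{k-1} N^{k-1}/(k-1)!) where N is the nilpotent superdiagonal part.

Assembling the blocks and conjugating back gives the entries of e^{tA} as shown above.

e^{tA} = [[e^{3*t}, (e^{7*t} - 1)*e^{-4*t}, 0], [0, e^{-4*t}, 0], [(1 - e^{7*t})*e^{-4*t}, (t - e^{7*t} + 1)*e^{-4*t}, e^{-4*t}]]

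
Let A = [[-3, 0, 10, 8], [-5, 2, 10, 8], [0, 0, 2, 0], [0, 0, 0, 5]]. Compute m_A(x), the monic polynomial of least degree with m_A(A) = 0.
The characteristic polynomial factors as (x - 5)(x - 2)^2(x + 3). The minimal polynomial is ∏(x - λ)^{k_λ} where k_λ is the size of the largest Jordan block at λ.

For λ = -3: rank(A + 3I) = 3, and the largest Jordan block has size 1 (the smallest k with rank((A + 3I)^k) = rank((A + 3I)^(k+1))).
For λ = 2: rank(A - 2I) = 2, and the largest Jordan block has size 1 (the smallest k with rank((A - 2I)^k) = rank((A - 2I)^(k+1))).
For λ = 5: rank(A - 5I) = 3, and the largest Jordan block has size 1 (the smallest k with rank((A - 5I)^k) = rank((A - 5I)^(k+1))).

So m_A(x) = (x - 5)(x - 2)(x + 3).

m_A(x) = (x - 5)(x - 2)(x + 3)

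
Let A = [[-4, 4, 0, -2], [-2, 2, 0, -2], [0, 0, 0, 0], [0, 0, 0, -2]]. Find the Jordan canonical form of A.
J = [[-2, 0, 0, 0], [0, -2, 0, 0], [0, 0, 0, 0], [0, 0, 0, 0]]

The characteristic polynomial is det(xI - A) = x^2(x + 2)^2, so the eigenvalues are -2 (algebraic multiplicity 2), 0 (algebraic multiplicity 2).

For λ = -2: rank(A + 2I) = 2. The eigenspace has dimension 4 - 2 = 2, so there are 2 Jordan blocks; the rank sequence gives block sizes [1, 1].

For λ = 0: rank(A) = 2. The eigenspace has dimension 4 - 2 = 2, so there are 2 Jordan blocks; the rank sequence gives block sizes [1, 1].

Assembling the blocks gives the Jordan form J above.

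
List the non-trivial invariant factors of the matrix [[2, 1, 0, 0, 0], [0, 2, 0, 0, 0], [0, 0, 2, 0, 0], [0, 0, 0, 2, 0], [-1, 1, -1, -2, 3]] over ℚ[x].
x - 2, x - 2, (x - 3)(x - 2)^2

The Jordan structure of A has elementary divisors (x - 2)^2, (x - 2), (x - 2), (x - 3). Arranging the block sizes at each eigenvalue in decreasing order and taking row products gives the invariant factors.

Invariant factors (smallest first, each dividing the next): x - 2, x - 2, (x - 3)(x - 2)^2.

Check: the last factor (x - 3)(x - 2)^2 is the minimal polynomial, and the product (x - 3)(x - 2)^4 is the characteristic polynomial.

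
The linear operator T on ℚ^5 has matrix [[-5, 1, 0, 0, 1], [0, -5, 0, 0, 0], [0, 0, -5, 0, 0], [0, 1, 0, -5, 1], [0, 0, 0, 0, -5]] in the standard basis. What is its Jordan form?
J = [[-5, 1, 0, 0, 0], [0, -5, 0, 0, 0], [0, 0, -5, 0, 0], [0, 0, 0, -5, 0], [0, 0, 0, 0, -5]]

The characteristic polynomial is det(xI - A) = (x + 5)^5, so the eigenvalues are -5 (algebraic multiplicity 5).

For λ = -5: rank(A + 5I) = 1, rank((A + 5I)^2) = 0. The eigenspace has dimension 5 - 1 = 4, so there are 4 Jordan blocks; the rank sequence gives block sizes [2, 1, 1, 1].

Assembling the blocks gives the Jordan form J above.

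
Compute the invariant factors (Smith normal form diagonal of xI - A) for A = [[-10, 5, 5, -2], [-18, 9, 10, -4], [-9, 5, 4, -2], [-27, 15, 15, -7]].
x + 1, x + 1, (x + 1)^2

The Jordan structure of A has elementary divisors (x + 1)^2, (x + 1), (x + 1). Arranging the block sizes at each eigenvalue in decreasing order and taking row products gives the invariant factors.

Invariant factors (smallest first, each dividing the next): x + 1, x + 1, (x + 1)^2.

Check: the last factor (x + 1)^2 is the minimal polynomial, and the product (x + 1)^4 is the characteristic polynomial.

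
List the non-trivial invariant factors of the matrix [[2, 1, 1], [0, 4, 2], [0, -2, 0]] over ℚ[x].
x - 2, (x - 2)^2

The Jordan structure of A has elementary divisors (x - 2)^2, (x - 2). Arranging the block sizes at each eigenvalue in decreasing order and taking row products gives the invariant factors.

Invariant factors (smallest first, each dividing the next): x - 2, (x - 2)^2.

Check: the last factor (x - 2)^2 is the minimal polynomial, and the product (x - 2)^3 is the characteristic polynomial.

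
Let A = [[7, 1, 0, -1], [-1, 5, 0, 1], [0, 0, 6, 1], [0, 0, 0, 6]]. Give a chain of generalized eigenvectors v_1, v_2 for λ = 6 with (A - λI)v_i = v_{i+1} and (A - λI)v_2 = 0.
v_1 = [[0, 1, 0, 0]]^T, v_2 = [[1, -1, 0, 0]]^T

We seek v_1 ∈ ker((A - 6I)^2) \ ker(A - 6I), then set v_{i+1} = (A - 6I) v_i.

One such chain is v_1 = [[0, 1, 0, 0]]^T, v_2 = [[1, -1, 0, 0]]^T. Check: (A - 6I) v_2 = [[0, 0, 0, 0]]^T = 0.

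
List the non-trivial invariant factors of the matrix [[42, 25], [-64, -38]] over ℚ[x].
The Jordan structure of A has elementary divisors (x - 2)^2. Arranging the block sizes at each eigenvalue in decreasing order and taking row products gives the invariant factors.

Invariant factors (smallest first, each dividing the next): (x - 2)^2.

Check: the last factor (x - 2)^2 is the minimal polynomial, and the product (x - 2)^2 is the characteristic polynomial.

(x - 2)^2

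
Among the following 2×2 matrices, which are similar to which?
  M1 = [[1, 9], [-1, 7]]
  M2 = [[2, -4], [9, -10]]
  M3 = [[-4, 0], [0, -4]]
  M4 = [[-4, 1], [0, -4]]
3 classes: {M1}, {M2, M4}, {M3}

Characteristic polynomials: χ_{M1} = (x - 4)^2, χ_{M2} = (x + 4)^2, χ_{M3} = (x + 4)^2, χ_{M4} = (x + 4)^2.

{M1}: invariant factors (x - 4)^2.

{M2, M4}: invariant factors (x + 4)^2.

{M3}: invariant factors x + 4, x + 4.

Matrices are similar if and only if their invariant-factor lists agree; the partition into similarity classes is {M1}, {M2, M4}, {M3}.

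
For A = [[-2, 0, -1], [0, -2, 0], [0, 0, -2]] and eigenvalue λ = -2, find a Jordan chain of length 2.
v_1 = [[2, 2, -1]]^T, v_2 = [[1, 0, 0]]^T

We seek v_1 ∈ ker((A + 2I)^2) \ ker(A + 2I), then set v_{i+1} = (A + 2I) v_i.

One such chain is v_1 = [[2, 2, -1]]^T, v_2 = [[1, 0, 0]]^T. Check: (A + 2I) v_2 = [[0, 0, 0]]^T = 0.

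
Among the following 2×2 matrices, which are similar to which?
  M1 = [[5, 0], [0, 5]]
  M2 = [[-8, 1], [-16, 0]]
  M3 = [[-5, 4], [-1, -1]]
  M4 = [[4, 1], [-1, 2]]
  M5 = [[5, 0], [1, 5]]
Characteristic polynomials: χ_{M1} = (x - 5)^2, χ_{M2} = (x + 4)^2, χ_{M3} = (x + 3)^2, χ_{M4} = (x - 3)^2, χ_{M5} = (x - 5)^2.

{M1}: invariant factors x - 5, x - 5.

{M2}: invariant factors (x + 4)^2.

{M3}: invariant factors (x + 3)^2.

{M4}: invariant factors (x - 3)^2.

{M5}: invariant factors (x - 5)^2.

Matrices are similar if and only if their invariant-factor lists agree; the partition into similarity classes is {M1}, {M2}, {M3}, {M4}, {M5}.

5 classes: {M1}, {M2}, {M3}, {M4}, {M5}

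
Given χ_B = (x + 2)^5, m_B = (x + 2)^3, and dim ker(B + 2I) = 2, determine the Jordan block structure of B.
λ = -2: algebraic multiplicity 5 (exponent in χ_B), largest block size 3 (exponent in m_B), 2 blocks (geometric multiplicity). These force block sizes [3, 2].

Jordan blocks: (-2, 3), (-2, 2)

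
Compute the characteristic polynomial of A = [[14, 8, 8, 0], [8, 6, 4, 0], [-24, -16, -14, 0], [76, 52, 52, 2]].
χ_A(x) = (x - 6)(x - 2)^2(x + 2)

xI - A = [[x - 14, -8, -8, 0], [-8, x - 6, -4, 0], [24, 16, x + 14, 0], [-76, -52, -52, x - 2]].

Expanding det(xI - A) along the first row:
det(xI - A) = + (x - 14)·det([[x - 6, -4, 0], [16, x + 14, 0], [-52, -52, x - 2]]) - (-8)·det([[-8, -4, 0], [24, x + 14, 0], [-76, -52, x - 2]]) + (-8)·det([[-8, x - 6, 0], [24, 16, 0], [-76, -52, x - 2]]) - (0)·det([[-8, x - 6, -4], [24, 16, x + 14], [-76, -52, -52]]).

Evaluating gives χ_A(x) = x^4 - 8x^3 + 8x^2 + 32x - 48 = (x - 6)(x - 2)^2(x + 2).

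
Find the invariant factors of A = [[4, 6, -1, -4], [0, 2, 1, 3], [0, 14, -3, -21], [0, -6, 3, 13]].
The Jordan structure of A has elementary divisors (x - 4)^3, (x - 4). Arranging the block sizes at each eigenvalue in decreasing order and taking row products gives the invariant factors.

Invariant factors (smallest first, each dividing the next): x - 4, (x - 4)^3.

Check: the last factor (x - 4)^3 is the minimal polynomial, and the product (x - 4)^4 is the characteristic polynomial.

x - 4, (x - 4)^3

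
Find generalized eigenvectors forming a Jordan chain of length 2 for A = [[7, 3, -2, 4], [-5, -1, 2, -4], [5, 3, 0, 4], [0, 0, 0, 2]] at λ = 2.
v_1 = [[0, 1, 1, 0]]^T, v_2 = [[1, -1, 1, 0]]^T

We seek v_1 ∈ ker((A - 2I)^2) \ ker(A - 2I), then set v_{i+1} = (A - 2I) v_i.

One such chain is v_1 = [[0, 1, 1, 0]]^T, v_2 = [[1, -1, 1, 0]]^T. Check: (A - 2I) v_2 = [[0, 0, 0, 0]]^T = 0.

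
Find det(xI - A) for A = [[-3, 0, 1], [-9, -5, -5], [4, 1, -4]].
χ_A(x) = (x + 4)^3

xI - A = [[x + 3, 0, -1], [9, x + 5, 5], [-4, -1, x + 4]].

Expanding det(xI - A) along the first row:
det(xI - A) = + (x + 3)·det([[x + 5, 5], [-1, x + 4]]) - (0)·det([[9, 5], [-4, x + 4]]) + (-1)·det([[9, x + 5], [-4, -1]]).

Evaluating gives χ_A(x) = x^3 + 12x^2 + 48x + 64 = (x + 4)^3.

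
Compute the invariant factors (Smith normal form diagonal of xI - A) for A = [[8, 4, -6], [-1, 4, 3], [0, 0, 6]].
x - 6, (x - 6)^2

The Jordan structure of A has elementary divisors (x - 6)^2, (x - 6). Arranging the block sizes at each eigenvalue in decreasing order and taking row products gives the invariant factors.

Invariant factors (smallest first, each dividing the next): x - 6, (x - 6)^2.

Check: the last factor (x - 6)^2 is the minimal polynomial, and the product (x - 6)^3 is the characteristic polynomial.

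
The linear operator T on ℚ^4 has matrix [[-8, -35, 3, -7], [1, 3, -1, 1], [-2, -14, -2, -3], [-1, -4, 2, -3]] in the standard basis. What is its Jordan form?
J = [[-3, 1, 0, 0], [0, -3, 0, 0], [0, 0, -2, 1], [0, 0, 0, -2]]

The characteristic polynomial is det(xI - A) = (x + 2)^2(x + 3)^2, so the eigenvalues are -3 (algebraic multiplicity 2), -2 (algebraic multiplicity 2).

For λ = -3: rank(A + 3I) = 3, rank((A + 3I)^2) = 2. The eigenspace has dimension 4 - 3 = 1, so there is 1 Jordan block; the rank sequence gives block sizes [2].

For λ = -2: rank(A + 2I) = 3, rank((A + 2I)^2) = 2. The eigenspace has dimension 4 - 3 = 1, so there is 1 Jordan block; the rank sequence gives block sizes [2].

Assembling the blocks gives the Jordan form J above.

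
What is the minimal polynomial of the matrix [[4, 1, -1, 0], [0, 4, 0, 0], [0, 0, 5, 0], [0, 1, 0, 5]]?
m_A(x) = (x - 5)(x - 4)^2

The characteristic polynomial factors as (x - 5)^2(x - 4)^2. The minimal polynomial is ∏(x - λ)^{k_λ} where k_λ is the size of the largest Jordan block at λ.

For λ = 4: rank(A - 4I) = 3, and the largest Jordan block has size 2 (the smallest k with rank((A - 4I)^k) = rank((A - 4I)^(k+1))).
For λ = 5: rank(A - 5I) = 2, and the largest Jordan block has size 1 (the smallest k with rank((A - 5I)^k) = rank((A - 5I)^(k+1))).

So m_A(x) = (x - 5)(x - 4)^2.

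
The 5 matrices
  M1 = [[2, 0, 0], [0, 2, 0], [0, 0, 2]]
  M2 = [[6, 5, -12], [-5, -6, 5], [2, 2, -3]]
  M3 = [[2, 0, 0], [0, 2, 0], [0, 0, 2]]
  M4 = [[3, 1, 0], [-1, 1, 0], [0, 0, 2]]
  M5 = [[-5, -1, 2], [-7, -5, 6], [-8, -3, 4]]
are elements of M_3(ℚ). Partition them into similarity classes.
Characteristic polynomials: χ_{M1} = (x - 2)^3, χ_{M2} = (x + 1)^3, χ_{M3} = (x - 2)^3, χ_{M4} = (x - 2)^3, χ_{M5} = (x + 2)^3.

{M1, M3}: invariant factors x - 2, x - 2, x - 2.

{M2}: invariant factors (x + 1)^3.

{M4}: invariant factors x - 2, (x - 2)^2.

{M5}: invariant factors (x + 2)^3.

Matrices are similar if and only if their invariant-factor lists agree; the partition into similarity classes is {M1, M3}, {M2}, {M4}, {M5}.

4 classes: {M1, M3}, {M2}, {M4}, {M5}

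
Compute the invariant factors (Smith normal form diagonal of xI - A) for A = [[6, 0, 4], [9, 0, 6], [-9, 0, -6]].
x, x^2

The Jordan structure of A has elementary divisors x^2, x. Arranging the block sizes at each eigenvalue in decreasing order and taking row products gives the invariant factors.

Invariant factors (smallest first, each dividing the next): x, x^2.

Check: the last factor x^2 is the minimal polynomial, and the product x^3 is the characteristic polynomial.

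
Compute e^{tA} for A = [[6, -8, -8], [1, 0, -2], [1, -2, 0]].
e^{tA} = [[(4*t + 1)*e^{2*t}, -8*t*e^{2*t}, -8*t*e^{2*t}], [t*e^{2*t}, (1 - 2*t)*e^{2*t}, -2*t*e^{2*t}], [t*e^{2*t}, -2*t*e^{2*t}, (1 - 2*t)*e^{2*t}]]

A has Jordan form J = [[2, 1, 0], [0, 2, 0], [0, 0, 2]] with A = PJP^{-1}, so e^{tA} = P e^{tJ} P^{-1}.

For a Jordan block J_k(λ), e^{tJ_k(λ)} = e^{λt} · (I + tN + t^2 N^2/2! + ... + t^{k-1} N^{k-1}/(k-1)!) where N is the nilpotent superdiagonal part.

Assembling the blocks and conjugating back gives the entries of e^{tA} as shown above.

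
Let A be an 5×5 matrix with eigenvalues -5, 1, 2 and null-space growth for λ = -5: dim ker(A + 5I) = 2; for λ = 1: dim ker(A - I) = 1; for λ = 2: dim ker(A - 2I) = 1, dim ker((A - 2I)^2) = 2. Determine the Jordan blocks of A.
Jordan blocks: (-5, 1), (-5, 1), (1, 1), (2, 2)

λ = -5: successive nullity increments [2] count blocks of size ≥ k; block sizes are [1, 1].
λ = 1: successive nullity increments [1] count blocks of size ≥ k; block sizes are [1].
λ = 2: successive nullity increments [1, 1] count blocks of size ≥ k; block sizes are [2].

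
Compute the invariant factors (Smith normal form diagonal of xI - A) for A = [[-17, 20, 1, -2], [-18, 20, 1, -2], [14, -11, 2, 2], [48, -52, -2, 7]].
The Jordan structure of A has elementary divisors (x - 3)^3, (x - 3). Arranging the block sizes at each eigenvalue in decreasing order and taking row products gives the invariant factors.

Invariant factors (smallest first, each dividing the next): x - 3, (x - 3)^3.

Check: the last factor (x - 3)^3 is the minimal polynomial, and the product (x - 3)^4 is the characteristic polynomial.

x - 3, (x - 3)^3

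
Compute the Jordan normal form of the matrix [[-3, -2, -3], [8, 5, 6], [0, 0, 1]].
J = [[1, 1, 0], [0, 1, 0], [0, 0, 1]]

The characteristic polynomial is det(xI - A) = (x - 1)^3, so the eigenvalues are 1 (algebraic multiplicity 3).

For λ = 1: rank(A - I) = 1, rank((A - I)^2) = 0. The eigenspace has dimension 3 - 1 = 2, so there are 2 Jordan blocks; the rank sequence gives block sizes [2, 1].

Assembling the blocks gives the Jordan form J above.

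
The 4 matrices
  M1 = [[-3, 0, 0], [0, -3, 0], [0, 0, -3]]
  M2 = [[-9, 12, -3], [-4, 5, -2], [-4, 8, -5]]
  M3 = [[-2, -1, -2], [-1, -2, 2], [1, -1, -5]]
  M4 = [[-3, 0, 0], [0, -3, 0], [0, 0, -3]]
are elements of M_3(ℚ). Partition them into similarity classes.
Characteristic polynomials: χ_{M1} = (x + 3)^3, χ_{M2} = (x + 3)^3, χ_{M3} = (x + 3)^3, χ_{M4} = (x + 3)^3.

{M1, M4}: invariant factors x + 3, x + 3, x + 3.

{M2, M3}: invariant factors x + 3, (x + 3)^2.

Matrices are similar if and only if their invariant-factor lists agree; the partition into similarity classes is {M1, M4}, {M2, M3}.

2 classes: {M1, M4}, {M2, M3}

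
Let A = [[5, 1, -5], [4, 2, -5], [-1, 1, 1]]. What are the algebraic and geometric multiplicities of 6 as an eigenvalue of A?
The characteristic polynomial is (x - 6)(x - 1)^2, so the factor x - 6 appears with exponent 1: the algebraic multiplicity is 1.

rank(A - 6I) = 2, so the eigenspace has dimension 3 - 2 = 1: the geometric multiplicity is 1.

algebraic multiplicity 1, geometric multiplicity 1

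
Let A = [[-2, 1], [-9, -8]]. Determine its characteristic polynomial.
χ_A(x) = (x + 5)^2

xI - A = [[x + 2, -1], [9, x + 8]].

Expanding det(xI - A) along the first row:
det(xI - A) = + (x + 2)·det([[x + 8]]) - (-1)·det([[9]]).

Evaluating gives χ_A(x) = x^2 + 10x + 25 = (x + 5)^2.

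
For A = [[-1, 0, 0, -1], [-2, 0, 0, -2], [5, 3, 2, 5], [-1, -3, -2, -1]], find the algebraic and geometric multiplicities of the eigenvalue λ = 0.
The characteristic polynomial is x^4, so the factor x appears with exponent 4: the algebraic multiplicity is 4.

rank(A) = 2, so the eigenspace has dimension 4 - 2 = 2: the geometric multiplicity is 2.

Since 2 < 4, A is not diagonalizable.

algebraic multiplicity 4, geometric multiplicity 2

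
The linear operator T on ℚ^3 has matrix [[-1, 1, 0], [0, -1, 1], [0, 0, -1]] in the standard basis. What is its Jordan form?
J = [[-1, 1, 0], [0, -1, 1], [0, 0, -1]]

The characteristic polynomial is det(xI - A) = (x + 1)^3, so the eigenvalues are -1 (algebraic multiplicity 3).

For λ = -1: rank(A + I) = 2, rank((A + I)^2) = 1, rank((A + I)^3) = 0. The eigenspace has dimension 3 - 2 = 1, so there is 1 Jordan block; the rank sequence gives block sizes [3].

Assembling the blocks gives the Jordan form J above.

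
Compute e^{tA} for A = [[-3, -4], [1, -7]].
e^{tA} = [[(2*t + 1)*e^{-5*t}, -4*t*e^{-5*t}], [t*e^{-5*t}, (1 - 2*t)*e^{-5*t}]]

A has Jordan form J = [[-5, 1], [0, -5]] with A = PJP^{-1}, so e^{tA} = P e^{tJ} P^{-1}.

For a Jordan block J_k(λ), e^{tJ_k(λ)} = e^{λt} · (I + tN + t^2 N^2/2! + ... + t^{k-1} N^{k-1}/(k-1)!) where N is the nilpotent superdiagonal part.

Assembling the blocks and conjugating back gives the entries of e^{tA} as shown above.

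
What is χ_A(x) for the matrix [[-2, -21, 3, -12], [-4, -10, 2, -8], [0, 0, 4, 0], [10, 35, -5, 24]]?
xI - A = [[x + 2, 21, -3, 12], [4, x + 10, -2, 8], [0, 0, x - 4, 0], [-10, -35, 5, x - 24]].

Expanding det(xI - A) along the first row:
det(xI - A) = + (x + 2)·det([[x + 10, -2, 8], [0, x - 4, 0], [-35, 5, x - 24]]) - (21)·det([[4, -2, 8], [0, x - 4, 0], [-10, 5, x - 24]]) + (-3)·det([[4, x + 10, 8], [0, 0, 0], [-10, -35, x - 24]]) - (12)·det([[4, x + 10, -2], [0, 0, x - 4], [-10, -35, 5]]).

Evaluating gives χ_A(x) = x^4 - 16x^3 + 96x^2 - 256x + 256 = (x - 4)^4.

χ_A(x) = (x - 4)^4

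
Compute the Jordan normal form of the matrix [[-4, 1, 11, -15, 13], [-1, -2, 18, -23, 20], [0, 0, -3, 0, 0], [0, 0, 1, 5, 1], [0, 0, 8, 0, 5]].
The characteristic polynomial is det(xI - A) = (x - 5)^2(x + 3)^3, so the eigenvalues are -3 (algebraic multiplicity 3), 5 (algebraic multiplicity 2).

For λ = -3: rank(A + 3I) = 3, rank((A + 3I)^2) = 2. The eigenspace has dimension 5 - 3 = 2, so there are 2 Jordan blocks; the rank sequence gives block sizes [2, 1].

For λ = 5: rank(A - 5I) = 4, rank((A - 5I)^2) = 3. The eigenspace has dimension 5 - 4 = 1, so there is 1 Jordan block; the rank sequence gives block sizes [2].

Assembling the blocks gives the Jordan form J above.

J = [[-3, 1, 0, 0, 0], [0, -3, 0, 0, 0], [0, 0, -3, 0, 0], [0, 0, 0, 5, 1], [0, 0, 0, 0, 5]]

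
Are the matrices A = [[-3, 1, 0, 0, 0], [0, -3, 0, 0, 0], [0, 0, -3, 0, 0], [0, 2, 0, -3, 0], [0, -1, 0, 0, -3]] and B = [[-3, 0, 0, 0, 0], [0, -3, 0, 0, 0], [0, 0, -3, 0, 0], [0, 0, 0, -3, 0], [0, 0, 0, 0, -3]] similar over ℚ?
No.

Both have characteristic polynomial (x + 3)^5, but the minimal polynomial of A is (x + 3)^2 while the minimal polynomial of B is x + 3. The minimal polynomial is a similarity invariant, so A and B are not similar.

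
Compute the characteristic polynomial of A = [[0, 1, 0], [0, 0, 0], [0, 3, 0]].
xI - A = [[x, -1, 0], [0, x, 0], [0, -3, x]].

Expanding det(xI - A) along the first row:
det(xI - A) = + (x)·det([[x, 0], [-3, x]]) - (-1)·det([[0, 0], [0, x]]) + (0)·det([[0, x], [0, -3]]).

Evaluating gives χ_A(x) = x^3.

χ_A(x) = x^3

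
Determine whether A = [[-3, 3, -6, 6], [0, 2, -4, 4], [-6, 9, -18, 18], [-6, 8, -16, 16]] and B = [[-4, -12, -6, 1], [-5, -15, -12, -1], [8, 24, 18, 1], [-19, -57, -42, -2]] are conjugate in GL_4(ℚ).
Yes.

Two matrices over a field are similar if and only if they have the same invariant factors.

Both A and B have characteristic polynomial x^3(x + 3) and minimal polynomial x^2(x + 3). Computing further, both have invariant factors x, x^2(x + 3). Hence A and B are similar.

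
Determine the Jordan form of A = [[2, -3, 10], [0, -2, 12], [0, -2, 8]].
The characteristic polynomial is det(xI - A) = (x - 4)(x - 2)^2, so the eigenvalues are 2 (algebraic multiplicity 2), 4 (algebraic multiplicity 1).

For λ = 2: rank(A - 2I) = 2, rank((A - 2I)^2) = 1. The eigenspace has dimension 3 - 2 = 1, so there is 1 Jordan block; the rank sequence gives block sizes [2].

For λ = 4: algebraic multiplicity 1 gives one 1×1 block.

Assembling the blocks gives the Jordan form J above.

J = [[2, 1, 0], [0, 2, 0], [0, 0, 4]]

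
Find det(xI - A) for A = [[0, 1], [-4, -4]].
χ_A(x) = (x + 2)^2

xI - A = [[x, -1], [4, x + 4]].

Expanding det(xI - A) along the first row:
det(xI - A) = + (x)·det([[x + 4]]) - (-1)·det([[4]]).

Evaluating gives χ_A(x) = x^2 + 4x + 4 = (x + 2)^2.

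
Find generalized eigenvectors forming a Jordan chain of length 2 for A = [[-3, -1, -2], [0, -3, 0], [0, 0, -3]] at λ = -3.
v_1 = [[-2, -3, 2]]^T, v_2 = [[-1, 0, 0]]^T

We seek v_1 ∈ ker((A + 3I)^2) \ ker(A + 3I), then set v_{i+1} = (A + 3I) v_i.

One such chain is v_1 = [[-2, -3, 2]]^T, v_2 = [[-1, 0, 0]]^T. Check: (A + 3I) v_2 = [[0, 0, 0]]^T = 0.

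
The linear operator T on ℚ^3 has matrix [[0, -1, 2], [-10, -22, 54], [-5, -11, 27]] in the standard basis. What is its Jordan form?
J = [[0, 1, 0], [0, 0, 0], [0, 0, 5]]

The characteristic polynomial is det(xI - A) = x^2(x - 5), so the eigenvalues are 0 (algebraic multiplicity 2), 5 (algebraic multiplicity 1).

For λ = 0: rank(A) = 2, rank(A^2) = 1. The eigenspace has dimension 3 - 2 = 1, so there is 1 Jordan block; the rank sequence gives block sizes [2].

For λ = 5: algebraic multiplicity 1 gives one 1×1 block.

Assembling the blocks gives the Jordan form J above.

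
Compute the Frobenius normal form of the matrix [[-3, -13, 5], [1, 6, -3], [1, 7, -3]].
R = [[0, 0, -4], [1, 0, -2], [0, 1, 0]]

The invariant factors of A (the non-unit diagonal entries of the Smith normal form of xI - A over ℚ[x]) are x^3 + 2x + 4, each dividing the next. The characteristic polynomial is their product, x^3 + 2x + 4.

The rational canonical form is the block-diagonal matrix of companion matrices C(f_i):
R = [[0, 0, -4], [1, 0, -2], [0, 1, 0]].

Note the characteristic polynomial does not split into linear factors over ℚ, so A has no Jordan form over ℚ; the rational canonical form exists over any field.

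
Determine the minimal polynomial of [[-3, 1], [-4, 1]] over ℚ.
m_A(x) = (x + 1)^2

The characteristic polynomial factors as (x + 1)^2. The minimal polynomial is ∏(x - λ)^{k_λ} where k_λ is the size of the largest Jordan block at λ.

For λ = -1: rank(A + I) = 1, and the largest Jordan block has size 2 (the smallest k with rank((A + I)^k) = rank((A + I)^(k+1))).

So m_A(x) = (x + 1)^2.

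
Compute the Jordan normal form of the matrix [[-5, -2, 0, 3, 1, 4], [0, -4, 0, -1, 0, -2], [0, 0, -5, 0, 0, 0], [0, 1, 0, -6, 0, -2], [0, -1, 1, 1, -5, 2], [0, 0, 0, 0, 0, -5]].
J = [[-5, 1, 0, 0, 0, 0], [0, -5, 1, 0, 0, 0], [0, 0, -5, 0, 0, 0], [0, 0, 0, -5, 1, 0], [0, 0, 0, 0, -5, 0], [0, 0, 0, 0, 0, -5]]

The characteristic polynomial is det(xI - A) = (x + 5)^6, so the eigenvalues are -5 (algebraic multiplicity 6).

For λ = -5: rank(A + 5I) = 3, rank((A + 5I)^2) = 1, rank((A + 5I)^3) = 0. The eigenspace has dimension 6 - 3 = 3, so there are 3 Jordan blocks; the rank sequence gives block sizes [3, 2, 1].

Assembling the blocks gives the Jordan form J above.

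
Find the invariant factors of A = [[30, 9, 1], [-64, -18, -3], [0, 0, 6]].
The Jordan structure of A has elementary divisors (x - 6)^3. Arranging the block sizes at each eigenvalue in decreasing order and taking row products gives the invariant factors.

Invariant factors (smallest first, each dividing the next): (x - 6)^3.

Check: the last factor (x - 6)^3 is the minimal polynomial, and the product (x - 6)^3 is the characteristic polynomial.

(x - 6)^3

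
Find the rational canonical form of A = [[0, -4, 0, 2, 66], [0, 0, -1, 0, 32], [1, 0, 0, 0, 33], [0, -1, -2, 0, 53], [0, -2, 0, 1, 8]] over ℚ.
The invariant factors of A (the non-unit diagonal entries of the Smith normal form of xI - A over ℚ[x]) are (x - 2)(x^2 - 3x - 5)^2, each dividing the next. The characteristic polynomial is their product, (x - 2)(x^2 - 3x - 5)^2.

The rational canonical form is the block-diagonal matrix of companion matrices C(f_i):
R = [[0, 0, 0, 0, 50], [1, 0, 0, 0, 35], [0, 1, 0, 0, -32], [0, 0, 1, 0, -11], [0, 0, 0, 1, 8]].

Note the characteristic polynomial does not split into linear factors over ℚ, so A has no Jordan form over ℚ; the rational canonical form exists over any field.

R = [[0, 0, 0, 0, 50], [1, 0, 0, 0, 35], [0, 1, 0, 0, -32], [0, 0, 1, 0, -11], [0, 0, 0, 1, 8]]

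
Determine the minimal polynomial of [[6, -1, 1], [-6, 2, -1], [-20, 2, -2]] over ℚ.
m_A(x) = (x - 2)^3

The characteristic polynomial factors as (x - 2)^3. The minimal polynomial is ∏(x - λ)^{k_λ} where k_λ is the size of the largest Jordan block at λ.

For λ = 2: rank(A - 2I) = 2, and the largest Jordan block has size 3 (the smallest k with rank((A - 2I)^k) = rank((A - 2I)^(k+1))).

So m_A(x) = (x - 2)^3.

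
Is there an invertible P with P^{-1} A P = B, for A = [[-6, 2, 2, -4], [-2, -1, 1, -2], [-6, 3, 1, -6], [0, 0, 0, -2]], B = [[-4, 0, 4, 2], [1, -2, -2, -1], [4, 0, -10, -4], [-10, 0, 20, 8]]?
Yes.

Two matrices over a field are similar if and only if they have the same invariant factors.

Both A and B have characteristic polynomial (x + 2)^4 and minimal polynomial (x + 2)^2. Computing further, both have invariant factors x + 2, x + 2, (x + 2)^2. Hence A and B are similar.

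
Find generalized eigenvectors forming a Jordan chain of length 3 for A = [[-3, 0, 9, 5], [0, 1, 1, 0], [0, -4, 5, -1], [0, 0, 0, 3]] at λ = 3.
We seek v_1 ∈ ker((A - 3I)^3) \ ker((A - 3I)^2), then set v_{i+1} = (A - 3I) v_i.

One such chain is v_1 = [[2, 0, 1, 1]]^T, v_2 = [[2, 1, 1, 0]]^T, v_3 = [[-3, -1, -2, 0]]^T. Check: (A - 3I) v_3 = [[0, 0, 0, 0]]^T = 0.

v_1 = [[2, 0, 1, 1]]^T, v_2 = [[2, 1, 1, 0]]^T, v_3 = [[-3, -1, -2, 0]]^T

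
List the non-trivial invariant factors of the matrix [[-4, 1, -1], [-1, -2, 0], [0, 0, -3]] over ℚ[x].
(x + 3)^3

The Jordan structure of A has elementary divisors (x + 3)^3. Arranging the block sizes at each eigenvalue in decreasing order and taking row products gives the invariant factors.

Invariant factors (smallest first, each dividing the next): (x + 3)^3.

Check: the last factor (x + 3)^3 is the minimal polynomial, and the product (x + 3)^3 is the characteristic polynomial.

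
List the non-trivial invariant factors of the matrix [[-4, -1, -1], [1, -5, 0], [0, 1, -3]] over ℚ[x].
The Jordan structure of A has elementary divisors (x + 4)^3. Arranging the block sizes at each eigenvalue in decreasing order and taking row products gives the invariant factors.

Invariant factors (smallest first, each dividing the next): (x + 4)^3.

Check: the last factor (x + 4)^3 is the minimal polynomial, and the product (x + 4)^3 is the characteristic polynomial.

(x + 4)^3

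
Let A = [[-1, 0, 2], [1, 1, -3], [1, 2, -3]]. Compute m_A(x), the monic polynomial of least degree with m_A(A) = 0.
The characteristic polynomial factors as (x + 1)^3. The minimal polynomial is ∏(x - λ)^{k_λ} where k_λ is the size of the largest Jordan block at λ.

For λ = -1: rank(A + I) = 2, and the largest Jordan block has size 3 (the smallest k with rank((A + I)^k) = rank((A + I)^(k+1))).

So m_A(x) = (x + 1)^3.

m_A(x) = (x + 1)^3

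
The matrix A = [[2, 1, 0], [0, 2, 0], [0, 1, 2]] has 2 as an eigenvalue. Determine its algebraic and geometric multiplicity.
algebraic multiplicity 3, geometric multiplicity 2

The characteristic polynomial is (x - 2)^3, so the factor x - 2 appears with exponent 3: the algebraic multiplicity is 3.

rank(A - 2I) = 1, so the eigenspace has dimension 3 - 1 = 2: the geometric multiplicity is 2.

Since 2 < 3, A is not diagonalizable.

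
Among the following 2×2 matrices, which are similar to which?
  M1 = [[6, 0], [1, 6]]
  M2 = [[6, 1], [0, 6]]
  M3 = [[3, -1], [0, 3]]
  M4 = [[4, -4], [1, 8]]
Characteristic polynomials: χ_{M1} = (x - 6)^2, χ_{M2} = (x - 6)^2, χ_{M3} = (x - 3)^2, χ_{M4} = (x - 6)^2.

{M1, M2, M4}: invariant factors (x - 6)^2.

{M3}: invariant factors (x - 3)^2.

Matrices are similar if and only if their invariant-factor lists agree; the partition into similarity classes is {M1, M2, M4}, {M3}.

2 classes: {M1, M2, M4}, {M3}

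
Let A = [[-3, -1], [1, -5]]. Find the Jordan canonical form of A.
The characteristic polynomial is det(xI - A) = (x + 4)^2, so the eigenvalues are -4 (algebraic multiplicity 2).

For λ = -4: rank(A + 4I) = 1, rank((A + 4I)^2) = 0. The eigenspace has dimension 2 - 1 = 1, so there is 1 Jordan block; the rank sequence gives block sizes [2].

Assembling the blocks gives the Jordan form J above.

J = [[-4, 1], [0, -4]]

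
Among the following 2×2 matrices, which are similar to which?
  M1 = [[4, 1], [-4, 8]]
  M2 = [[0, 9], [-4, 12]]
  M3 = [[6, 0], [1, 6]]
Characteristic polynomials: χ_{M1} = (x - 6)^2, χ_{M2} = (x - 6)^2, χ_{M3} = (x - 6)^2.

{M1, M2, M3}: invariant factors (x - 6)^2.

Matrices are similar if and only if their invariant-factor lists agree; the partition into similarity classes is {M1, M2, M3}.

1 class: {M1, M2, M3}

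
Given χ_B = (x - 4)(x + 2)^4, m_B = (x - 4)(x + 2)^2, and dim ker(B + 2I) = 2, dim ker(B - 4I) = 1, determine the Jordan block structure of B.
λ = -2: algebraic multiplicity 4 (exponent in χ_B), largest block size 2 (exponent in m_B), 2 blocks (geometric multiplicity). These force block sizes [2, 2].
λ = 4: algebraic multiplicity 1 (exponent in χ_B), largest block size 1 (exponent in m_B), 1 block (geometric multiplicity). This forces block sizes [1].

Jordan blocks: (-2, 2), (-2, 2), (4, 1)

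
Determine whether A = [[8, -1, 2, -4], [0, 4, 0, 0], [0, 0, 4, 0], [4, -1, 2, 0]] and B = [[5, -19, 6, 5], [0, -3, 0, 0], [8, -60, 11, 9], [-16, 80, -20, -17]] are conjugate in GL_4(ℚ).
No.

trace(A) = 16 but trace(B) = -4. The trace is a similarity invariant, so A and B are not similar.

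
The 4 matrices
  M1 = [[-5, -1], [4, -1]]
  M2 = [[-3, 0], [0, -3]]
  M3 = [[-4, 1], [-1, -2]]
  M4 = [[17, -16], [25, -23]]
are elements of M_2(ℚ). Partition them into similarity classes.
Characteristic polynomials: χ_{M1} = (x + 3)^2, χ_{M2} = (x + 3)^2, χ_{M3} = (x + 3)^2, χ_{M4} = (x + 3)^2.

{M1, M3, M4}: invariant factors (x + 3)^2.

{M2}: invariant factors x + 3, x + 3.

Matrices are similar if and only if their invariant-factor lists agree; the partition into similarity classes is {M1, M3, M4}, {M2}.

2 classes: {M1, M3, M4}, {M2}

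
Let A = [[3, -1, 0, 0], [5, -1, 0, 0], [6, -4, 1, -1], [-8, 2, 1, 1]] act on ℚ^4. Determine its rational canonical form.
R = [[0, -2, 0, 0], [1, 2, 0, 0], [0, 0, 0, -2], [0, 0, 1, 2]]

The invariant factors of A (the non-unit diagonal entries of the Smith normal form of xI - A over ℚ[x]) are x^2 - 2x + 2, x^2 - 2x + 2, each dividing the next. The characteristic polynomial is their product, (x^2 - 2x + 2)^2.

The rational canonical form is the block-diagonal matrix of companion matrices C(f_i):
R = [[0, -2, 0, 0], [1, 2, 0, 0], [0, 0, 0, -2], [0, 0, 1, 2]].

Note the characteristic polynomial does not split into linear factors over ℚ, so A has no Jordan form over ℚ; the rational canonical form exists over any field.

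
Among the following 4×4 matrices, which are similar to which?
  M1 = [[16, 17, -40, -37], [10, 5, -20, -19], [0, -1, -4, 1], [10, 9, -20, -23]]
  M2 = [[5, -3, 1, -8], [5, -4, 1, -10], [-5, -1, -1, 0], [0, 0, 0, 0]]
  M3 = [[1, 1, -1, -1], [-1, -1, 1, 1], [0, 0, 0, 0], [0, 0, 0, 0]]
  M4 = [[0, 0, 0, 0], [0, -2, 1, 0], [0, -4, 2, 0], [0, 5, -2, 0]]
3 classes: {M1}, {M2, M4}, {M3}

Characteristic polynomials: χ_{M1} = (x - 6)(x + 4)^3, χ_{M2} = x^4, χ_{M3} = x^4, χ_{M4} = x^4.

{M1}: invariant factors x + 4, (x - 6)(x + 4)^2.

{M2, M4}: invariant factors x, x^3.

{M3}: invariant factors x, x, x^2.

Matrices are similar if and only if their invariant-factor lists agree; the partition into similarity classes is {M1}, {M2, M4}, {M3}.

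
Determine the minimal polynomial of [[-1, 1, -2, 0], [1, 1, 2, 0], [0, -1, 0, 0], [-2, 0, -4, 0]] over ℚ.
The characteristic polynomial factors as x^4. The minimal polynomial is ∏(x - λ)^{k_λ} where k_λ is the size of the largest Jordan block at λ.

For λ = 0: rank(A) = 2, and the largest Jordan block has size 3 (the smallest k with rank(A^k) = rank(A^(k+1))).

So m_A(x) = x^3.

m_A(x) = x^3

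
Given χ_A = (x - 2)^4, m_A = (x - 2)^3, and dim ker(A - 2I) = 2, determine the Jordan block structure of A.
λ = 2: algebraic multiplicity 4 (exponent in χ_A), largest block size 3 (exponent in m_A), 2 blocks (geometric multiplicity). These force block sizes [3, 1].

Jordan blocks: (2, 3), (2, 1)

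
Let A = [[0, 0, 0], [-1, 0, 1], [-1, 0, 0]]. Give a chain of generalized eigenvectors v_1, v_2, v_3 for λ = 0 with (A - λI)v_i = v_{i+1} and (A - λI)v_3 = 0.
v_1 = [[1, 0, 1]]^T, v_2 = [[0, 0, -1]]^T, v_3 = [[0, -1, 0]]^T

We seek v_1 ∈ ker(A^3) \ ker(A^2), then set v_{i+1} = A v_i.

One such chain is v_1 = [[1, 0, 1]]^T, v_2 = [[0, 0, -1]]^T, v_3 = [[0, -1, 0]]^T. Check: A v_3 = [[0, 0, 0]]^T = 0.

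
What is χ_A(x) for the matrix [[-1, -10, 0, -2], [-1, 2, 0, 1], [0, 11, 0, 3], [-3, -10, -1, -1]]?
xI - A = [[x + 1, 10, 0, 2], [1, x - 2, 0, -1], [0, -11, x, -3], [3, 10, 1, x + 1]].

Expanding det(xI - A) along the first row:
det(xI - A) = + (x + 1)·det([[x - 2, 0, -1], [-11, x, -3], [10, 1, x + 1]]) - (10)·det([[1, 0, -1], [0, x, -3], [3, 1, x + 1]]) + (0)·det([[1, x - 2, -1], [0, -11, -3], [3, 10, x + 1]]) - (2)·det([[1, x - 2, 0], [0, -11, x], [3, 10, 1]]).

Evaluating gives χ_A(x) = x^4 - 6x^2 + 8x - 3 = (x - 1)^3(x + 3).

χ_A(x) = (x - 1)^3(x + 3)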